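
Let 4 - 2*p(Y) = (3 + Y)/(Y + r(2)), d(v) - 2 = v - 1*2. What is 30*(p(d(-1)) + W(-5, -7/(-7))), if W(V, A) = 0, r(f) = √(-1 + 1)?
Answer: 90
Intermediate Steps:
d(v) = v (d(v) = 2 + (v - 1*2) = 2 + (v - 2) = 2 + (-2 + v) = v)
r(f) = 0 (r(f) = √0 = 0)
p(Y) = 2 - (3 + Y)/(2*Y) (p(Y) = 2 - (3 + Y)/(2*(Y + 0)) = 2 - (3 + Y)/(2*Y))
30*(p(d(-1)) + W(-5, -7/(-7))) = 30*((3/2)*(-1 - 1)/(-1) + 0) = 30*((3/2)*(-1)*(-2) + 0) = 30*(3 + 0) = 30*3 = 90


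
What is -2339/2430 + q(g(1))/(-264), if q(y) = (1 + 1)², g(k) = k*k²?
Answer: -13067/13365 ≈ -0.97770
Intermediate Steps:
g(k) = k³
q(y) = 4 (q(y) = 2² = 4)
-2339/2430 + q(g(1))/(-264) = -2339/2430 + 4/(-264) = -2339*1/2430 + 4*(-1/264) = -2339/2430 - 1/66 = -13067/13365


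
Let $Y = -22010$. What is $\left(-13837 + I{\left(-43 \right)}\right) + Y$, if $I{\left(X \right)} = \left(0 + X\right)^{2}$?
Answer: $-33998$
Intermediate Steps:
$I{\left(X \right)} = X^{2}$
$\left(-13837 + I{\left(-43 \right)}\right) + Y = \left(-13837 + \left(-43\right)^{2}\right) - 22010 = \left(-13837 + 1849\right) - 22010 = -11988 - 22010 = -33998$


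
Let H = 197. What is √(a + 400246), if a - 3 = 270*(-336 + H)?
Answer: √362719 ≈ 602.26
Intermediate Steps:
a = -37527 (a = 3 + 270*(-336 + 197) = 3 + 270*(-139) = 3 - 37530 = -37527)
√(a + 400246) = √(-37527 + 400246) = √362719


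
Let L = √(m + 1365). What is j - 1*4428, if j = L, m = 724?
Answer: -4428 + √2089 ≈ -4382.3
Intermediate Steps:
L = √2089 (L = √(724 + 1365) = √2089 ≈ 45.706)
j = √2089 ≈ 45.706
j - 1*4428 = √2089 - 1*4428 = √2089 - 4428 = -4428 + √2089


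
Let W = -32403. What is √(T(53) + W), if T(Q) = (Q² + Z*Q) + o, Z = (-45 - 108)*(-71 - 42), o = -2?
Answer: √886721 ≈ 941.66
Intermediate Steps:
Z = 17289 (Z = -153*(-113) = 17289)
T(Q) = -2 + Q² + 17289*Q (T(Q) = (Q² + 17289*Q) - 2 = -2 + Q² + 17289*Q)
√(T(53) + W) = √((-2 + 53² + 17289*53) - 32403) = √((-2 + 2809 + 916317) - 32403) = √(919124 - 32403) = √886721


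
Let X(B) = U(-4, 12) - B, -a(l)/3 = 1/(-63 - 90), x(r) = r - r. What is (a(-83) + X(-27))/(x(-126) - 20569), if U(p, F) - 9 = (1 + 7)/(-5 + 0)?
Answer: -131/78285 ≈ -0.0016734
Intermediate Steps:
x(r) = 0
U(p, F) = 37/5 (U(p, F) = 9 + (1 + 7)/(-5 + 0) = 9 + 8/(-5) = 9 + 8*(-⅕) = 9 - 8/5 = 37/5)
a(l) = 1/51 (a(l) = -3/(-63 - 90) = -3/(-153) = -3*(-1/153) = 1/51)
X(B) = 37/5 - B
(a(-83) + X(-27))/(x(-126) - 20569) = (1/51 + (37/5 - 1*(-27)))/(0 - 20569) = (1/51 + (37/5 + 27))/(-20569) = (1/51 + 172/5)*(-1/20569) = (8777/255)*(-1/20569) = -131/78285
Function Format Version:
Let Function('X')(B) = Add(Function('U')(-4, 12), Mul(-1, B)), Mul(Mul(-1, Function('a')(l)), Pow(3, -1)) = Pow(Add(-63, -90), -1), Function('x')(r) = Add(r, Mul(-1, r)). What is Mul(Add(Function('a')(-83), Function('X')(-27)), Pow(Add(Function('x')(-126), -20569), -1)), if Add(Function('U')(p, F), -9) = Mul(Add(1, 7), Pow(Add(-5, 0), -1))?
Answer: Rational(-131, 78285) ≈ -0.0016734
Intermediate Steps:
Function('x')(r) = 0
Function('U')(p, F) = Rational(37, 5) (Function('U')(p, F) = Add(9, Mul(Add(1, 7), Pow(Add(-5, 0), -1))) = Add(9, Mul(8, Pow(-5, -1))) = Add(9, Mul(8, Rational(-1, 5))) = Add(9, Rational(-8, 5)) = Rational(37, 5))
Function('a')(l) = Rational(1, 51) (Function('a')(l) = Mul(-3, Pow(Add(-63, -90), -1)) = Mul(-3, Pow(-153, -1)) = Mul(-3, Rational(-1, 153)) = Rational(1, 51))
Function('X')(B) = Add(Rational(37, 5), Mul(-1, B))
Mul(Add(Function('a')(-83), Function('X')(-27)), Pow(Add(Function('x')(-126), -20569), -1)) = Mul(Add(Rational(1, 51), Add(Rational(37, 5), Mul(-1, -27))), Pow(Add(0, -20569), -1)) = Mul(Add(Rational(1, 51), Add(Rational(37, 5), 27)), Pow(-20569, -1)) = Mul(Add(Rational(1, 51), Rational(172, 5)), Rational(-1, 20569)) = Mul(Rational(8777, 255), Rational(-1, 20569)) = Rational(-131, 78285)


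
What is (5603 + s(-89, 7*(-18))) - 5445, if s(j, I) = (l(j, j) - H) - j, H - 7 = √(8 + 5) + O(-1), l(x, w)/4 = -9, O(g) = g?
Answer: 205 - √13 ≈ 201.39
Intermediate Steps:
l(x, w) = -36 (l(x, w) = 4*(-9) = -36)
H = 6 + √13 (H = 7 + (√(8 + 5) - 1) = 7 + (√13 - 1) = 7 + (-1 + √13) = 6 + √13 ≈ 9.6055)
s(j, I) = -42 - j - √13 (s(j, I) = (-36 - (6 + √13)) - j = (-36 + (-6 - √13)) - j = (-42 - √13) - j = -42 - j - √13)
(5603 + s(-89, 7*(-18))) - 5445 = (5603 + (-42 - 1*(-89) - √13)) - 5445 = (5603 + (-42 + 89 - √13)) - 5445 = (5603 + (47 - √13)) - 5445 = (5650 - √13) - 5445 = 205 - √13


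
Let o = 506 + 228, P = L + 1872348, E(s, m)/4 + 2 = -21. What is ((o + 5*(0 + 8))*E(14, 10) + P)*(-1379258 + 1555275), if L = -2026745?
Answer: -39710315285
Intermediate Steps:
E(s, m) = -92 (E(s, m) = -8 + 4*(-21) = -8 - 84 = -92)
P = -154397 (P = -2026745 + 1872348 = -154397)
o = 734
((o + 5*(0 + 8))*E(14, 10) + P)*(-1379258 + 1555275) = ((734 + 5*(0 + 8))*(-92) - 154397)*(-1379258 + 1555275) = ((734 + 5*8)*(-92) - 154397)*176017 = ((734 + 40)*(-92) - 154397)*176017 = (774*(-92) - 154397)*176017 = (-71208 - 154397)*176017 = -225605*176017 = -39710315285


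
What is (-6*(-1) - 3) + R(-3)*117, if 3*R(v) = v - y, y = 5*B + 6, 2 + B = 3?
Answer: -543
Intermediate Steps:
B = 1 (B = -2 + 3 = 1)
y = 11 (y = 5*1 + 6 = 5 + 6 = 11)
R(v) = -11/3 + v/3 (R(v) = (v - 1*11)/3 = (v - 11)/3 = (-11 + v)/3 = -11/3 + v/3)
(-6*(-1) - 3) + R(-3)*117 = (-6*(-1) - 3) + (-11/3 + (⅓)*(-3))*117 = (6 - 3) + (-11/3 - 1)*117 = 3 - 14/3*117 = 3 - 546 = -543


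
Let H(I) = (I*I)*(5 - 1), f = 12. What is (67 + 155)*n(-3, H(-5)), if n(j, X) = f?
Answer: 2664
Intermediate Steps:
H(I) = 4*I² (H(I) = I²*4 = 4*I²)
n(j, X) = 12
(67 + 155)*n(-3, H(-5)) = (67 + 155)*12 = 222*12 = 2664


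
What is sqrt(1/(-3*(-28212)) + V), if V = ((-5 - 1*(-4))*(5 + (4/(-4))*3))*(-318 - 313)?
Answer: sqrt(251111798183)/14106 ≈ 35.525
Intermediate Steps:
V = 1262 (V = ((-5 + 4)*(5 + (4*(-1/4))*3))*(-631) = -(5 - 1*3)*(-631) = -(5 - 3)*(-631) = -1*2*(-631) = -2*(-631) = 1262)
sqrt(1/(-3*(-28212)) + V) = sqrt(1/(-3*(-28212)) + 1262) = sqrt(1/84636 + 1262) = sqrt(106810633/84636) = sqrt(251111798183)/14106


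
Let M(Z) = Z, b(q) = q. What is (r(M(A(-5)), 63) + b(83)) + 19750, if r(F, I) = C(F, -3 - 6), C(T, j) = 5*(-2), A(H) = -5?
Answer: 19823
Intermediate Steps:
C(T, j) = -10
r(F, I) = -10
(r(M(A(-5)), 63) + b(83)) + 19750 = (-10 + 83) + 19750 = 73 + 19750 = 19823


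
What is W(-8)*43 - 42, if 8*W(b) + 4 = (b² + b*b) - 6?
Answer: 2369/4 ≈ 592.25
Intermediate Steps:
W(b) = -5/4 + b²/4 (W(b) = -½ + ((b² + b*b) - 6)/8 = -½ + ((b² + b²) - 6)/8 = -½ + (2*b² - 6)/8 = -½ + (-6 + 2*b²)/8 = -½ + (-¾ + b²/4) = -5/4 + b²/4)
W(-8)*43 - 42 = (-5/4 + (¼)*(-8)²)*43 - 42 = (-5/4 + (¼)*64)*43 - 42 = (-5/4 + 16)*43 - 42 = (59/4)*43 - 42 = 2537/4 - 42 = 2369/4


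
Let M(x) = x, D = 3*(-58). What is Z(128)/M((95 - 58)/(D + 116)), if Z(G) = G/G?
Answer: -58/37 ≈ -1.5676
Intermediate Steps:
D = -174
Z(G) = 1
Z(128)/M((95 - 58)/(D + 116)) = 1/((95 - 58)/(-174 + 116)) = 1/(37/(-58)) = 1/(37*(-1/58)) = 1/(-37/58) = 1*(-58/37) = -58/37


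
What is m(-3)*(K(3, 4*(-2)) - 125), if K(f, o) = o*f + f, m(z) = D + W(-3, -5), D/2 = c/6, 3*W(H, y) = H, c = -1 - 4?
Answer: 1168/3 ≈ 389.33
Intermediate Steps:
c = -5
W(H, y) = H/3
D = -5/3 (D = 2*(-5/6) = 2*(-5*⅙) = 2*(-⅚) = -5/3 ≈ -1.6667)
m(z) = -8/3 (m(z) = -5/3 + (⅓)*(-3) = -5/3 - 1 = -8/3)
K(f, o) = f + f*o (K(f, o) = f*o + f = f + f*o)
m(-3)*(K(3, 4*(-2)) - 125) = -8*(3*(1 + 4*(-2)) - 125)/3 = -8*(3*(1 - 8) - 125)/3 = -8*(3*(-7) - 125)/3 = -8*(-21 - 125)/3 = -8/3*(-146) = 1168/3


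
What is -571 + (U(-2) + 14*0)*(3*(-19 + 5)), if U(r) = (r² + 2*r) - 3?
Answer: -445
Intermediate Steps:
U(r) = -3 + r² + 2*r
-571 + (U(-2) + 14*0)*(3*(-19 + 5)) = -571 + ((-3 + (-2)² + 2*(-2)) + 14*0)*(3*(-19 + 5)) = -571 + ((-3 + 4 - 4) + 0)*(3*(-14)) = -571 + (-3 + 0)*(-42) = -571 - 3*(-42) = -571 + 126 = -445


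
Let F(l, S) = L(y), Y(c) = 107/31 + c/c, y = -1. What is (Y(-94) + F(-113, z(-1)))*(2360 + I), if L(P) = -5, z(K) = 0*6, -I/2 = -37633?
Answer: -1319642/31 ≈ -42569.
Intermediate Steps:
I = 75266 (I = -2*(-37633) = 75266)
z(K) = 0
Y(c) = 138/31 (Y(c) = 107*(1/31) + 1 = 107/31 + 1 = 138/31)
F(l, S) = -5
(Y(-94) + F(-113, z(-1)))*(2360 + I) = (138/31 - 5)*(2360 + 75266) = -17/31*77626 = -1319642/31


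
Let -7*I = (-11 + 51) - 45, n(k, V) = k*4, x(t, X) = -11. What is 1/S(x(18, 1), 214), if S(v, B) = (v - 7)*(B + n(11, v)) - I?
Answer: -7/32513 ≈ -0.00021530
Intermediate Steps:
n(k, V) = 4*k
I = 5/7 (I = -((-11 + 51) - 45)/7 = -(40 - 45)/7 = -1/7*(-5) = 5/7 ≈ 0.71429)
S(v, B) = -5/7 + (-7 + v)*(44 + B) (S(v, B) = (v - 7)*(B + 4*11) - 1*5/7 = (-7 + v)*(B + 44) - 5/7 = (-7 + v)*(44 + B) - 5/7 = -5/7 + (-7 + v)*(44 + B))
1/S(x(18, 1), 214) = 1/(-2161/7 - 7*214 + 44*(-11) + 214*(-11)) = 1/(-2161/7 - 1498 - 484 - 2354) = 1/(-32513/7) = -7/32513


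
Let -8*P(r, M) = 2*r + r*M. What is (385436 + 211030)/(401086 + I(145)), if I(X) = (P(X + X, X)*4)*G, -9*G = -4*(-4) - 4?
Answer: 298233/214753 ≈ 1.3887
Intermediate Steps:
G = -4/3 (G = -(-4*(-4) - 4)/9 = -(16 - 4)/9 = -⅑*12 = -4/3 ≈ -1.3333)
P(r, M) = -r/4 - M*r/8 (P(r, M) = -(2*r + r*M)/8 = -(2*r + M*r)/8 = -r/4 - M*r/8)
I(X) = 4*X*(2 + X)/3 (I(X) = (-(X + X)*(2 + X)/8*4)*(-4/3) = (-2*X*(2 + X)/8*4)*(-4/3) = (-X*(2 + X)/4*4)*(-4/3) = -X*(2 + X)*(-4/3) = 4*X*(2 + X)/3)
(385436 + 211030)/(401086 + I(145)) = (385436 + 211030)/(401086 + (4/3)*145*(2 + 145)) = 596466/(401086 + (4/3)*145*147) = 596466/(401086 + 28420) = 596466/429506 = 596466*(1/429506) = 298233/214753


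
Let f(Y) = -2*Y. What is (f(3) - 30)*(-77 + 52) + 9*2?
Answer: 918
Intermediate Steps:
(f(3) - 30)*(-77 + 52) + 9*2 = (-2*3 - 30)*(-77 + 52) + 9*2 = (-6 - 30)*(-25) + 18 = -36*(-25) + 18 = 900 + 18 = 918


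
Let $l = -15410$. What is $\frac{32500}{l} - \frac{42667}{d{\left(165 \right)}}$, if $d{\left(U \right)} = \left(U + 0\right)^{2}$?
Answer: $- \frac{154231097}{41953725} \approx -3.6762$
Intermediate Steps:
$d{\left(U \right)} = U^{2}$
$\frac{32500}{l} - \frac{42667}{d{\left(165 \right)}} = \frac{32500}{-15410} - \frac{42667}{165^{2}} = 32500 \left(- \frac{1}{15410}\right) - \frac{42667}{27225} = - \frac{3250}{1541} - \frac{42667}{27225} = - \frac{154231097}{41953725}$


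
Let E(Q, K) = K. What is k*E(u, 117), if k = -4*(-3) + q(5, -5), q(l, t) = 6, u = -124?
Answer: 2106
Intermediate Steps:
k = 18 (k = -4*(-3) + 6 = 12 + 6 = 18)
k*E(u, 117) = 18*117 = 2106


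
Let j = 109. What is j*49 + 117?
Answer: 5458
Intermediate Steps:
j*49 + 117 = 109*49 + 117 = 5341 + 117 = 5458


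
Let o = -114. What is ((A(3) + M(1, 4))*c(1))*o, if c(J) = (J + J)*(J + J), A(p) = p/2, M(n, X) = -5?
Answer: 1596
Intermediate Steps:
A(p) = p/2 (A(p) = p*(½) = p/2)
c(J) = 4*J² (c(J) = (2*J)*(2*J) = 4*J²)
((A(3) + M(1, 4))*c(1))*o = (((½)*3 - 5)*(4*1²))*(-114) = ((3/2 - 5)*(4*1))*(-114) = -7/2*4*(-114) = -14*(-114) = 1596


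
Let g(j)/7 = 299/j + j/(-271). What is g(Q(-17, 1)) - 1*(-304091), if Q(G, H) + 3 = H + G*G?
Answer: 3378753761/11111 ≈ 3.0409e+5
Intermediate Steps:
Q(G, H) = -3 + H + G² (Q(G, H) = -3 + (H + G*G) = -3 + (H + G²) = -3 + H + G²)
g(j) = 2093/j - 7*j/271 (g(j) = 7*(299/j + j/(-271)) = 7*(299/j + j*(-1/271)) = 7*(299/j - j/271) = 2093/j - 7*j/271)
g(Q(-17, 1)) - 1*(-304091) = (2093/(-3 + 1 + (-17)²) - 7*(-3 + 1 + (-17)²)/271) - 1*(-304091) = (2093/(-3 + 1 + 289) - 7*(-3 + 1 + 289)/271) + 304091 = (2093/287 - 7/271*287) + 304091 = (2093*(1/287) - 2009/271) + 304091 = (299/41 - 2009/271) + 304091 = -1340/11111 + 304091 = 3378753761/11111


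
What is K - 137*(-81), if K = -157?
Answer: 10940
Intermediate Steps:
K - 137*(-81) = -157 - 137*(-81) = -157 + 11097 = 10940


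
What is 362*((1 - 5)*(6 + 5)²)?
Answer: -175208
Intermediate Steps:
362*((1 - 5)*(6 + 5)²) = 362*(-4*11²) = 362*(-4*121) = 362*(-484) = -175208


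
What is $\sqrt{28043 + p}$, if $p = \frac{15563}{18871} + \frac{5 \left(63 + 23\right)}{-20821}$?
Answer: $\frac{\sqrt{4329422018353108036146}}{392913091} \approx 167.46$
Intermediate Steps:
$p = \frac{315922693}{392913091}$ ($p = 15563 \cdot \frac{1}{18871} + 5 \cdot 86 \left(- \frac{1}{20821}\right) = \frac{15563}{18871} + 430 \left(- \frac{1}{20821}\right) = \frac{15563}{18871} - \frac{430}{20821} = \frac{315922693}{392913091} \approx 0.80405$)
$\sqrt{28043 + p} = \sqrt{28043 + \frac{315922693}{392913091}} = \sqrt{\frac{11018777733606}{392913091}} = \frac{\sqrt{4329422018353108036146}}{392913091}$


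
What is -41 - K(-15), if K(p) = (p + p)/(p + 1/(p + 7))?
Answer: -5201/121 ≈ -42.983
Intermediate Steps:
K(p) = 2*p/(p + 1/(7 + p)) (K(p) = (2*p)/(p + 1/(7 + p)) = 2*p/(p + 1/(7 + p)))
-41 - K(-15) = -41 - 2*(-15)*(7 - 15)/(1 + (-15)² + 7*(-15)) = -41 - 2*(-15)*(-8)/(1 + 225 - 105) = -41 - 2*(-15)*(-8)/121 = -41 - 1*240/121 = -41 - 240/121 = -5201/121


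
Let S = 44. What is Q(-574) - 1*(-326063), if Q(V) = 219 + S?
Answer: 326326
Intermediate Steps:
Q(V) = 263 (Q(V) = 219 + 44 = 263)
Q(-574) - 1*(-326063) = 263 - 1*(-326063) = 263 + 326063 = 326326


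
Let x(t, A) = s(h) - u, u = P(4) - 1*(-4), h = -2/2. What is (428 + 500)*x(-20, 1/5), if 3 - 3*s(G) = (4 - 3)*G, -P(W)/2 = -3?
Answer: -24128/3 ≈ -8042.7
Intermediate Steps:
P(W) = 6 (P(W) = -2*(-3) = 6)
h = -1 (h = -2*½ = -1)
s(G) = 1 - G/3 (s(G) = 1 - (4 - 3)*G/3 = 1 - G/3)
u = 10 (u = 6 - 1*(-4) = 6 + 4 = 10)
x(t, A) = -26/3 (x(t, A) = (1 - ⅓*(-1)) - 1*10 = (1 + ⅓) - 10 = 4/3 - 10 = -26/3)
(428 + 500)*x(-20, 1/5) = (428 + 500)*(-26/3) = 928*(-26/3) = -24128/3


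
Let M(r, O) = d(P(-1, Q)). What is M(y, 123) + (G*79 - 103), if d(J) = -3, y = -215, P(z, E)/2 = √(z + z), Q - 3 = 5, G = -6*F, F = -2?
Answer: 842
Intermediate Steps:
G = 12 (G = -6*(-2) = 12)
Q = 8 (Q = 3 + 5 = 8)
P(z, E) = 2*√2*√z (P(z, E) = 2*√(z + z) = 2*√(2*z) = 2*(√2*√z) = 2*√2*√z)
M(r, O) = -3
M(y, 123) + (G*79 - 103) = -3 + (12*79 - 103) = -3 + (948 - 103) = -3 + 845 = 842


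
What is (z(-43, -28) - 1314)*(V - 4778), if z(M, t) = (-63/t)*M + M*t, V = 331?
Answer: 3677669/4 ≈ 9.1942e+5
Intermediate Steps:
z(M, t) = M*t - 63*M/t (z(M, t) = -63*M/t + M*t = M*t - 63*M/t)
(z(-43, -28) - 1314)*(V - 4778) = (-43*(-63 + (-28)**2)/(-28) - 1314)*(331 - 4778) = (-43*(-1/28)*(-63 + 784) - 1314)*(-4447) = (-43*(-1/28)*721 - 1314)*(-4447) = (4429/4 - 1314)*(-4447) = -827/4*(-4447) = 3677669/4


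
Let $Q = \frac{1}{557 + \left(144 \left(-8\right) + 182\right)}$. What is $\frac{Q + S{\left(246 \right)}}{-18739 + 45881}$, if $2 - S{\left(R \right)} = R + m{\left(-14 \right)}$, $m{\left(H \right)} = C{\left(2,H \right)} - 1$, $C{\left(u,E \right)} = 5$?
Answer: $- \frac{102425}{11209646} \approx -0.0091372$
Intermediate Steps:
$m{\left(H \right)} = 4$ ($m{\left(H \right)} = 5 - 1 = 4$)
$Q = - \frac{1}{413}$ ($Q = \frac{1}{557 + \left(-1152 + 182\right)} = \frac{1}{557 - 970} = \frac{1}{-413} = - \frac{1}{413} \approx -0.0024213$)
$S{\left(R \right)} = -2 - R$ ($S{\left(R \right)} = 2 - \left(R + 4\right) = 2 - \left(4 + R\right) = -2 - R$)
$\frac{Q + S{\left(246 \right)}}{-18739 + 45881} = \frac{- \frac{1}{413} - 248}{-18739 + 45881} = \frac{- \frac{1}{413} - 248}{27142} = \left(- \frac{1}{413} - 248\right) \frac{1}{27142} = \left(- \frac{102425}{413}\right) \frac{1}{27142} = - \frac{102425}{11209646}$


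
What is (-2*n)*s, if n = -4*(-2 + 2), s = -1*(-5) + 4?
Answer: 0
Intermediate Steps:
s = 9 (s = 5 + 4 = 9)
n = 0 (n = -4*0 = 0)
(-2*n)*s = -2*0*9 = 0*9 = 0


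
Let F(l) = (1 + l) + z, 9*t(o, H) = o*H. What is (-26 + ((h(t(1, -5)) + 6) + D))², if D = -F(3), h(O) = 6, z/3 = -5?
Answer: 9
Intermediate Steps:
z = -15 (z = 3*(-5) = -15)
t(o, H) = H*o/9 (t(o, H) = (o*H)/9 = (H*o)/9 = H*o/9)
F(l) = -14 + l (F(l) = (1 + l) - 15 = -14 + l)
D = 11 (D = -(-14 + 3) = -1*(-11) = 11)
(-26 + ((h(t(1, -5)) + 6) + D))² = (-26 + ((6 + 6) + 11))² = (-26 + (12 + 11))² = (-26 + 23)² = (-3)² = 9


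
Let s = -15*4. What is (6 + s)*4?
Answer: -216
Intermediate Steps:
s = -60
(6 + s)*4 = (6 - 60)*4 = -54*4 = -216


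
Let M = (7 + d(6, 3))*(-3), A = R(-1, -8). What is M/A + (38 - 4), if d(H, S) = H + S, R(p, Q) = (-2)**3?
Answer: 40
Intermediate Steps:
R(p, Q) = -8
A = -8
M = -48 (M = (7 + (6 + 3))*(-3) = (7 + 9)*(-3) = 16*(-3) = -48)
M/A + (38 - 4) = -48/(-8) + (38 - 4) = -48*(-1/8) + 34 = 6 + 34 = 40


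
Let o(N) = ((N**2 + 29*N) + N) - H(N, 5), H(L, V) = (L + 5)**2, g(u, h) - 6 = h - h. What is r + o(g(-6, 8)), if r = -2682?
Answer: -2587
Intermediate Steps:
g(u, h) = 6 (g(u, h) = 6 + (h - h) = 6 + 0 = 6)
H(L, V) = (5 + L)**2
o(N) = N**2 - (5 + N)**2 + 30*N (o(N) = ((N**2 + 29*N) + N) - (5 + N)**2 = (N**2 + 30*N) - (5 + N)**2 = N**2 - (5 + N)**2 + 30*N)
r + o(g(-6, 8)) = -2682 + (-25 + 20*6) = -2682 + (-25 + 120) = -2682 + 95 = -2587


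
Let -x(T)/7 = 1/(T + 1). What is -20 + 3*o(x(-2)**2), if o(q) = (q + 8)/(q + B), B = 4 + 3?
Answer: -949/56 ≈ -16.946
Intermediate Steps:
x(T) = -7/(1 + T) (x(T) = -7/(T + 1) = -7/(1 + T))
B = 7
o(q) = (8 + q)/(7 + q) (o(q) = (q + 8)/(q + 7) = (8 + q)/(7 + q))
-20 + 3*o(x(-2)**2) = -20 + 3*((8 + (-7/(1 - 2))**2)/(7 + (-7/(1 - 2))**2)) = -20 + 3*((8 + (-7/(-1))**2)/(7 + (-7/(-1))**2)) = -20 + 3*((8 + (-7*(-1))**2)/(7 + (-7*(-1))**2)) = -20 + 3*((8 + 7**2)/(7 + 7**2)) = -20 + 3*((8 + 49)/(7 + 49)) = -20 + 3*(57/56) = -20 + 171/56 = -949/56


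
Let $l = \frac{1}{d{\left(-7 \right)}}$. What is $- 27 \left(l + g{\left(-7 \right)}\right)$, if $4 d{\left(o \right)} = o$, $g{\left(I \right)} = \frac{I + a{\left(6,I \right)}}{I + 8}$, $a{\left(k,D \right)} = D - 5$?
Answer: $\frac{3699}{7} \approx 528.43$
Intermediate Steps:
$a{\left(k,D \right)} = -5 + D$
$g{\left(I \right)} = \frac{-5 + 2 I}{8 + I}$ ($g{\left(I \right)} = \frac{I + \left(-5 + I\right)}{I + 8} = \frac{-5 + 2 I}{8 + I}$)
$d{\left(o \right)} = \frac{o}{4}$
$l = - \frac{4}{7}$ ($l = \frac{1}{\frac{1}{4} \left(-7\right)} = \frac{1}{- \frac{7}{4}} = - \frac{4}{7} \approx -0.57143$)
$- 27 \left(l + g{\left(-7 \right)}\right) = - 27 \left(- \frac{4}{7} + \frac{-5 + 2 \left(-7\right)}{8 - 7}\right) = - 27 \left(- \frac{4}{7} + \frac{-5 - 14}{1}\right) = - 27 \left(- \frac{4}{7} + 1 \left(-19\right)\right) = - 27 \left(- \frac{4}{7} - 19\right) = \left(-27\right) \left(- \frac{137}{7}\right) = \frac{3699}{7}$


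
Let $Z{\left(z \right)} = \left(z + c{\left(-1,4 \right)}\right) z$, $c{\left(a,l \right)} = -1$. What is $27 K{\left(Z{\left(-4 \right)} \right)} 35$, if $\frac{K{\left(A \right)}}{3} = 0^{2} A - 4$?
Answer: $-11340$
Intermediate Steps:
$Z{\left(z \right)} = z \left(-1 + z\right)$ ($Z{\left(z \right)} = \left(z - 1\right) z = \left(-1 + z\right) z = z \left(-1 + z\right)$)
$K{\left(A \right)} = -12$ ($K{\left(A \right)} = 3 \left(0^{2} A - 4\right) = 3 \left(0 A - 4\right) = 3 \left(0 - 4\right) = 3 \left(-4\right) = -12$)
$27 K{\left(Z{\left(-4 \right)} \right)} 35 = 27 \left(-12\right) 35 = \left(-324\right) 35 = -11340$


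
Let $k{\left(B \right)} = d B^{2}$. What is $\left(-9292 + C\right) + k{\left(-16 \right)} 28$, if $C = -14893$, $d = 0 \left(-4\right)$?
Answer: $-24185$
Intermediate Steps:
$d = 0$
$k{\left(B \right)} = 0$ ($k{\left(B \right)} = 0 B^{2} = 0$)
$\left(-9292 + C\right) + k{\left(-16 \right)} 28 = \left(-9292 - 14893\right) + 0 \cdot 28 = -24185 + 0 = -24185$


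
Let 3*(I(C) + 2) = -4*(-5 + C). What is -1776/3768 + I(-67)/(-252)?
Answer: -16703/19782 ≈ -0.84435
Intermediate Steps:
I(C) = 14/3 - 4*C/3 (I(C) = -2 + (-4*(-5 + C))/3 = -2 + (20 - 4*C)/3 = -2 + (20/3 - 4*C/3) = 14/3 - 4*C/3)
-1776/3768 + I(-67)/(-252) = -1776/3768 + (14/3 - 4/3*(-67))/(-252) = -1776*1/3768 + (14/3 + 268/3)*(-1/252) = -74/157 + 94*(-1/252) = -74/157 - 47/126 = -16703/19782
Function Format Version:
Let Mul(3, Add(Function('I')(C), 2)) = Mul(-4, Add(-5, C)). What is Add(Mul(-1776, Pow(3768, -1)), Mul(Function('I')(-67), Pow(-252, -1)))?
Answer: Rational(-16703, 19782) ≈ -0.84435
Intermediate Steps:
Function('I')(C) = Add(Rational(14, 3), Mul(Rational(-4, 3), C)) (Function('I')(C) = Add(-2, Mul(Rational(1, 3), Mul(-4, Add(-5, C)))) = Add(-2, Mul(Rational(1, 3), Add(20, Mul(-4, C)))) = Add(-2, Add(Rational(20, 3), Mul(Rational(-4, 3), C))) = Add(Rational(14, 3), Mul(Rational(-4, 3), C)))
Add(Mul(-1776, Pow(3768, -1)), Mul(Function('I')(-67), Pow(-252, -1))) = Add(Mul(-1776, Pow(3768, -1)), Mul(Add(Rational(14, 3), Mul(Rational(-4, 3), -67)), Pow(-252, -1))) = Add(Mul(-1776, Rational(1, 3768)), Mul(Add(Rational(14, 3), Rational(268, 3)), Rational(-1, 252))) = Add(Rational(-74, 157), Mul(94, Rational(-1, 252))) = Add(Rational(-74, 157), Rational(-47, 126)) = Rational(-16703, 19782)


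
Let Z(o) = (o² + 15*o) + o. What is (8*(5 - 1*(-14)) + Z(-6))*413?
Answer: 37996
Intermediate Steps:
Z(o) = o² + 16*o
(8*(5 - 1*(-14)) + Z(-6))*413 = (8*(5 - 1*(-14)) - 6*(16 - 6))*413 = (8*(5 + 14) - 6*10)*413 = (8*19 - 60)*413 = (152 - 60)*413 = 92*413 = 37996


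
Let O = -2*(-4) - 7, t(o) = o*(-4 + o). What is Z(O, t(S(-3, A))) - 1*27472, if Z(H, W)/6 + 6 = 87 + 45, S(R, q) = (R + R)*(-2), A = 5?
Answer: -26716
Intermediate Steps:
S(R, q) = -4*R (S(R, q) = (2*R)*(-2) = -4*R)
O = 1 (O = 8 - 7 = 1)
Z(H, W) = 756 (Z(H, W) = -36 + 6*(87 + 45) = -36 + 6*132 = -36 + 792 = 756)
Z(O, t(S(-3, A))) - 1*27472 = 756 - 1*27472 = 756 - 27472 = -26716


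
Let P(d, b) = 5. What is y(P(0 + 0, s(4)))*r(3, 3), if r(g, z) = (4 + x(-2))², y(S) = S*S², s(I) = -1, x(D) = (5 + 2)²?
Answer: 351125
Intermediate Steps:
x(D) = 49 (x(D) = 7² = 49)
y(S) = S³
r(g, z) = 2809 (r(g, z) = (4 + 49)² = 53² = 2809)
y(P(0 + 0, s(4)))*r(3, 3) = 5³*2809 = 125*2809 = 351125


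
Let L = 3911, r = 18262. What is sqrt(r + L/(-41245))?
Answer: sqrt(31066240447355)/41245 ≈ 135.14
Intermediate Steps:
sqrt(r + L/(-41245)) = sqrt(18262 + 3911/(-41245)) = sqrt(18262 + 3911*(-1/41245)) = sqrt(18262 - 3911/41245) = sqrt(753212279/41245) = sqrt(31066240447355)/41245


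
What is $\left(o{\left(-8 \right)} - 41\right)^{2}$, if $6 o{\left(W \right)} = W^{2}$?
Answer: $\frac{8281}{9} \approx 920.11$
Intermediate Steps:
$o{\left(W \right)} = \frac{W^{2}}{6}$
$\left(o{\left(-8 \right)} - 41\right)^{2} = \left(\frac{\left(-8\right)^{2}}{6} - 41\right)^{2} = \left(\frac{1}{6} \cdot 64 - 41\right)^{2} = \left(\frac{32}{3} - 41\right)^{2} = \left(- \frac{91}{3}\right)^{2} = \frac{8281}{9}$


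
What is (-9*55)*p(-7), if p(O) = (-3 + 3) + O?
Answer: 3465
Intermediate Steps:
p(O) = O (p(O) = 0 + O = O)
(-9*55)*p(-7) = -9*55*(-7) = -495*(-7) = 3465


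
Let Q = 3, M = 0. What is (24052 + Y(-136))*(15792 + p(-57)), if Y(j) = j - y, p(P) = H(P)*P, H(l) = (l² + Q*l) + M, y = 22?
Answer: -3814772676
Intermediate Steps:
H(l) = l² + 3*l (H(l) = (l² + 3*l) + 0 = l² + 3*l)
p(P) = P²*(3 + P) (p(P) = (P*(3 + P))*P = P²*(3 + P))
Y(j) = -22 + j (Y(j) = j - 1*22 = j - 22 = -22 + j)
(24052 + Y(-136))*(15792 + p(-57)) = (24052 + (-22 - 136))*(15792 + (-57)²*(3 - 57)) = (24052 - 158)*(15792 + 3249*(-54)) = 23894*(15792 - 175446) = 23894*(-159654) = -3814772676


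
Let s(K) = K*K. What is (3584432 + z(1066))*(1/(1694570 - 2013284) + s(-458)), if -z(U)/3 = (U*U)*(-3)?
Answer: 461686552896793910/159357 ≈ 2.8972e+12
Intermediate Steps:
s(K) = K²
z(U) = 9*U² (z(U) = -3*U*U*(-3) = -3*U²*(-3) = -(-9)*U² = 9*U²)
(3584432 + z(1066))*(1/(1694570 - 2013284) + s(-458)) = (3584432 + 9*1066²)*(1/(1694570 - 2013284) + (-458)²) = (3584432 + 9*1136356)*(1/(-318714) + 209764) = (3584432 + 10227204)*(-1/318714 + 209764) = 13811636*(66854723495/318714) = 461686552896793910/159357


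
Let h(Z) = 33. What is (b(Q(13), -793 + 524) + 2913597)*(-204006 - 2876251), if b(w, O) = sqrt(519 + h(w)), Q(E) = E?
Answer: -8974627554429 - 6160514*sqrt(138) ≈ -8.9747e+12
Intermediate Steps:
b(w, O) = 2*sqrt(138) (b(w, O) = sqrt(519 + 33) = sqrt(552) = 2*sqrt(138))
(b(Q(13), -793 + 524) + 2913597)*(-204006 - 2876251) = (2*sqrt(138) + 2913597)*(-204006 - 2876251) = (2913597 + 2*sqrt(138))*(-3080257) = -8974627554429 - 6160514*sqrt(138)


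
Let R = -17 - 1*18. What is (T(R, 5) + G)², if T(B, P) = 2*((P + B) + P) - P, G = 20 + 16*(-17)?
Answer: 94249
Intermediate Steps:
G = -252 (G = 20 - 272 = -252)
R = -35 (R = -17 - 18 = -35)
T(B, P) = 2*B + 3*P (T(B, P) = 2*((B + P) + P) - P = 2*(B + 2*P) - P = (2*B + 4*P) - P = 2*B + 3*P)
(T(R, 5) + G)² = ((2*(-35) + 3*5) - 252)² = ((-70 + 15) - 252)² = (-55 - 252)² = (-307)² = 94249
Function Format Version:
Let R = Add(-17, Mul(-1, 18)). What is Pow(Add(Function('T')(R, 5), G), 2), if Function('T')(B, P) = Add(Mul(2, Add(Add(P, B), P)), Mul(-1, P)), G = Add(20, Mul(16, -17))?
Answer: 94249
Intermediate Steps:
G = -252 (G = Add(20, -272) = -252)
R = -35 (R = Add(-17, -18) = -35)
Function('T')(B, P) = Add(Mul(2, B), Mul(3, P)) (Function('T')(B, P) = Add(Mul(2, Add(Add(B, P), P)), Mul(-1, P)) = Add(Mul(2, Add(B, Mul(2, P))), Mul(-1, P)) = Add(Add(Mul(2, B), Mul(4, P)), Mul(-1, P)) = Add(Mul(2, B), Mul(3, P)))
Pow(Add(Function('T')(R, 5), G), 2) = Pow(Add(Add(Mul(2, -35), Mul(3, 5)), -252), 2) = Pow(Add(Add(-70, 15), -252), 2) = Pow(Add(-55, -252), 2) = Pow(-307, 2) = 94249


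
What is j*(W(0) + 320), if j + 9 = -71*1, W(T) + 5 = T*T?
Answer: -25200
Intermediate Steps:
W(T) = -5 + T² (W(T) = -5 + T*T = -5 + T²)
j = -80 (j = -9 - 71*1 = -9 - 71 = -80)
j*(W(0) + 320) = -80*((-5 + 0²) + 320) = -80*((-5 + 0) + 320) = -80*(-5 + 320) = -80*315 = -25200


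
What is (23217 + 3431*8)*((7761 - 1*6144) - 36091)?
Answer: -1746625210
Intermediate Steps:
(23217 + 3431*8)*((7761 - 1*6144) - 36091) = (23217 + 27448)*((7761 - 6144) - 36091) = 50665*(1617 - 36091) = 50665*(-34474) = -1746625210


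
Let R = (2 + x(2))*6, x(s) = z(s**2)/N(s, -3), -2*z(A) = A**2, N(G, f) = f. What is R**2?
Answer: 784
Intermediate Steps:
z(A) = -A**2/2
x(s) = s**4/6 (x(s) = -s**4/2/(-3) = -s**4/2*(-1/3) = s**4/6)
R = 28 (R = (2 + (1/6)*2**4)*6 = (2 + (1/6)*16)*6 = (2 + 8/3)*6 = (14/3)*6 = 28)
R**2 = 28**2 = 784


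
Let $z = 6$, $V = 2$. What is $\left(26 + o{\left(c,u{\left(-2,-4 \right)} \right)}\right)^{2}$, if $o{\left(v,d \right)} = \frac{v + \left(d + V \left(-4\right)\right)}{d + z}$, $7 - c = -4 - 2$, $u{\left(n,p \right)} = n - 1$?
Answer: $\frac{6400}{9} \approx 711.11$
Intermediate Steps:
$u{\left(n,p \right)} = -1 + n$
$c = 13$ ($c = 7 - \left(-4 - 2\right) = 7 - -6 = 7 + 6 = 13$)
$o{\left(v,d \right)} = \frac{-8 + d + v}{6 + d}$ ($o{\left(v,d \right)} = \frac{v + \left(d + 2 \left(-4\right)\right)}{d + 6} = \frac{v + \left(d - 8\right)}{6 + d} = \frac{v + \left(-8 + d\right)}{6 + d} = \frac{-8 + d + v}{6 + d}$)
$\left(26 + o{\left(c,u{\left(-2,-4 \right)} \right)}\right)^{2} = \left(26 + \frac{-8 - 3 + 13}{6 - 3}\right)^{2} = \left(26 + \frac{1}{3} \cdot 2\right)^{2} = \left(26 + \frac{2}{3}\right)^{2} = \left(\frac{80}{3}\right)^{2} = \frac{6400}{9}$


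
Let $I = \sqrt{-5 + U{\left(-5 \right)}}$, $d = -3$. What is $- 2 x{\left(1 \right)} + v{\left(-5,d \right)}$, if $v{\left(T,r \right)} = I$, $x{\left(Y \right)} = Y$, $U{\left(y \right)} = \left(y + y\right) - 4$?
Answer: $-2 + i \sqrt{19} \approx -2.0 + 4.3589 i$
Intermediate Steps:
$U{\left(y \right)} = -4 + 2 y$ ($U{\left(y \right)} = 2 y - 4 = -4 + 2 y$)
$I = i \sqrt{19}$ ($I = \sqrt{-5 + \left(-4 + 2 \left(-5\right)\right)} = \sqrt{-5 - 14} = \sqrt{-19} = i \sqrt{19} \approx 4.3589 i$)
$v{\left(T,r \right)} = i \sqrt{19}$
$- 2 x{\left(1 \right)} + v{\left(-5,d \right)} = \left(-2\right) 1 + i \sqrt{19} = -2 + i \sqrt{19}$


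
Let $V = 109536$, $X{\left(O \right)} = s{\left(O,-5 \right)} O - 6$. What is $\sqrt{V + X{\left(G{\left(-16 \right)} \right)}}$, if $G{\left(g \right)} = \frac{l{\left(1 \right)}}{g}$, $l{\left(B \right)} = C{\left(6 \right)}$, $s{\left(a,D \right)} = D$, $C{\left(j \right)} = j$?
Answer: $\frac{\sqrt{1752510}}{4} \approx 330.96$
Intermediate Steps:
$l{\left(B \right)} = 6$
$G{\left(g \right)} = \frac{6}{g}$
$X{\left(O \right)} = -6 - 5 O$ ($X{\left(O \right)} = - 5 O - 6 = -6 - 5 O$)
$\sqrt{V + X{\left(G{\left(-16 \right)} \right)}} = \sqrt{109536 - \left(6 + 5 \frac{6}{-16}\right)} = \sqrt{109536 - \left(6 + 5 \cdot 6 \left(- \frac{1}{16}\right)\right)} = \sqrt{109536 - \frac{33}{8}} = \sqrt{\frac{876255}{8}} = \frac{\sqrt{1752510}}{4}$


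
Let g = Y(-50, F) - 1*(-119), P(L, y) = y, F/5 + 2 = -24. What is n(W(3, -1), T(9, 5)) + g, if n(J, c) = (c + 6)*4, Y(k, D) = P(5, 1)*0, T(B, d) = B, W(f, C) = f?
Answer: 179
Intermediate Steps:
F = -130 (F = -10 + 5*(-24) = -10 - 120 = -130)
Y(k, D) = 0 (Y(k, D) = 1*0 = 0)
n(J, c) = 24 + 4*c (n(J, c) = (6 + c)*4 = 24 + 4*c)
g = 119 (g = 0 - 1*(-119) = 0 + 119 = 119)
n(W(3, -1), T(9, 5)) + g = (24 + 4*9) + 119 = (24 + 36) + 119 = 60 + 119 = 179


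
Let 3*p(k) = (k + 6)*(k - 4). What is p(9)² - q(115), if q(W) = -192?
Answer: 817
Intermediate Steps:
p(k) = (-4 + k)*(6 + k)/3 (p(k) = ((k + 6)*(k - 4))/3 = ((6 + k)*(-4 + k))/3 = ((-4 + k)*(6 + k))/3 = (-4 + k)*(6 + k)/3)
p(9)² - q(115) = (-8 + (⅓)*9² + (⅔)*9)² - 1*(-192) = (-8 + (⅓)*81 + 6)² + 192 = (-8 + 27 + 6)² + 192 = 25² + 192 = 625 + 192 = 817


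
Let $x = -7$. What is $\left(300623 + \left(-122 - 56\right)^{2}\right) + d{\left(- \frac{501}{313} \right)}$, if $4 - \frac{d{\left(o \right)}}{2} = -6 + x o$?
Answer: $\frac{104011337}{313} \approx 3.323 \cdot 10^{5}$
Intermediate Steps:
$d{\left(o \right)} = 20 + 14 o$ ($d{\left(o \right)} = 8 - 2 \left(-6 - 7 o\right) = 8 + \left(12 + 14 o\right) = 20 + 14 o$)
$\left(300623 + \left(-122 - 56\right)^{2}\right) + d{\left(- \frac{501}{313} \right)} = \left(300623 + \left(-122 - 56\right)^{2}\right) + \left(20 + 14 \left(- \frac{501}{313}\right)\right) = \left(300623 + \left(-178\right)^{2}\right) + \left(20 + 14 \left(\left(-501\right) \frac{1}{313}\right)\right) = \left(300623 + 31684\right) + \left(20 + 14 \left(- \frac{501}{313}\right)\right) = 332307 + \left(20 - \frac{7014}{313}\right) = 332307 - \frac{754}{313} = \frac{104011337}{313}$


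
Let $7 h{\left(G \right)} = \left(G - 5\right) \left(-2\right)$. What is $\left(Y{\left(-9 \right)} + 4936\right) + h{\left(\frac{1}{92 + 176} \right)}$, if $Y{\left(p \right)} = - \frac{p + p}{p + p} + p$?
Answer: $\frac{4621927}{938} \approx 4927.4$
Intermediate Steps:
$h{\left(G \right)} = \frac{10}{7} - \frac{2 G}{7}$ ($h{\left(G \right)} = \frac{\left(G - 5\right) \left(-2\right)}{7} = \frac{\left(-5 + G\right) \left(-2\right)}{7} = \frac{10 - 2 G}{7} = \frac{10}{7} - \frac{2 G}{7}$)
$Y{\left(p \right)} = -1 + p$ ($Y{\left(p \right)} = - \frac{2 p}{2 p} + p = - 2 p \frac{1}{2 p} + p = \left(-1\right) 1 + p = -1 + p$)
$\left(Y{\left(-9 \right)} + 4936\right) + h{\left(\frac{1}{92 + 176} \right)} = \left(\left(-1 - 9\right) + 4936\right) + \left(\frac{10}{7} - \frac{2}{7 \left(92 + 176\right)}\right) = \left(-10 + 4936\right) + \left(\frac{10}{7} - \frac{2}{7 \cdot 268}\right) = 4926 + \left(\frac{10}{7} - \frac{1}{938}\right) = 4926 + \frac{1339}{938} = \frac{4621927}{938}$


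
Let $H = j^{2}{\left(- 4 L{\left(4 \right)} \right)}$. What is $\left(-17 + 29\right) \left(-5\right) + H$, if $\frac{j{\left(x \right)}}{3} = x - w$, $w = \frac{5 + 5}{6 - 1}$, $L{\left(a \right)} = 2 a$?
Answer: $10344$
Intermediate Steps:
$w = 2$ ($w = \frac{10}{5} = 10 \cdot \frac{1}{5} = 2$)
$j{\left(x \right)} = -6 + 3 x$ ($j{\left(x \right)} = 3 \left(x - 2\right) = 3 \left(-2 + x\right) = -6 + 3 x$)
$H = 10404$ ($H = \left(-6 + 3 \left(- 4 \cdot 2 \cdot 4\right)\right)^{2} = \left(-6 + 3 \left(\left(-4\right) 8\right)\right)^{2} = \left(-6 + 3 \left(-32\right)\right)^{2} = \left(-6 - 96\right)^{2} = \left(-102\right)^{2} = 10404$)
$\left(-17 + 29\right) \left(-5\right) + H = \left(-17 + 29\right) \left(-5\right) + 10404 = 12 \left(-5\right) + 10404 = -60 + 10404 = 10344$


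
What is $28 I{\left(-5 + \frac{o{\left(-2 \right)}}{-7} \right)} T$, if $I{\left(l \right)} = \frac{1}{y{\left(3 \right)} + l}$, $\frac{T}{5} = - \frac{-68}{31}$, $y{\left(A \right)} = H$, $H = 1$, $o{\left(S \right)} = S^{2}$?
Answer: $- \frac{4165}{62} \approx -67.177$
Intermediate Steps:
$y{\left(A \right)} = 1$
$T = \frac{340}{31}$ ($T = 5 \left(- \frac{-68}{31}\right) = 5 \left(\left(-1\right) \left(- \frac{68}{31}\right)\right) = 5 \cdot \frac{68}{31} = \frac{340}{31} \approx 10.968$)
$I{\left(l \right)} = \frac{1}{1 + l}$
$28 I{\left(-5 + \frac{o{\left(-2 \right)}}{-7} \right)} T = \frac{28}{1 - \left(5 - \frac{\left(-2\right)^{2}}{-7}\right)} \frac{340}{31} = \frac{28}{1 + \left(-5 + 4 \left(- \frac{1}{7}\right)\right)} \frac{340}{31} = \frac{28}{1 - \frac{39}{7}} \cdot \frac{340}{31} = \frac{28}{- \frac{32}{7}} \cdot \frac{340}{31} = 28 \left(- \frac{7}{32}\right) \frac{340}{31} = \left(- \frac{49}{8}\right) \frac{340}{31} = - \frac{4165}{62}$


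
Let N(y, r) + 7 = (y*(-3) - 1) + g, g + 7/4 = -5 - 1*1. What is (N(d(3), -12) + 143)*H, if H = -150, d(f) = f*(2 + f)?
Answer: -24675/2 ≈ -12338.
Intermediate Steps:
g = -31/4 (g = -7/4 + (-5 - 1*1) = -7/4 + (-5 - 1) = -7/4 - 6 = -31/4 ≈ -7.7500)
N(y, r) = -63/4 - 3*y (N(y, r) = -7 + ((y*(-3) - 1) - 31/4) = -7 + ((-3*y - 1) - 31/4) = -7 + ((-1 - 3*y) - 31/4) = -7 + (-35/4 - 3*y) = -63/4 - 3*y)
(N(d(3), -12) + 143)*H = ((-63/4 - 9*(2 + 3)) + 143)*(-150) = ((-63/4 - 9*5) + 143)*(-150) = ((-63/4 - 3*15) + 143)*(-150) = ((-63/4 - 45) + 143)*(-150) = (-243/4 + 143)*(-150) = (329/4)*(-150) = -24675/2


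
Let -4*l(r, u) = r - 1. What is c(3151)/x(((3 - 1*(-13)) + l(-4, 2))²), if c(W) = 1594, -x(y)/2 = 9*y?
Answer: -12752/42849 ≈ -0.29760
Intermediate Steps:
l(r, u) = ¼ - r/4 (l(r, u) = -(r - 1)/4 = -(-1 + r)/4 = ¼ - r/4)
x(y) = -18*y
c(3151)/x(((3 - 1*(-13)) + l(-4, 2))²) = 1594/((-18*((3 - 1*(-13)) + (¼ - ¼*(-4)))²)) = 1594/((-18*((3 + 13) + (¼ + 1))²)) = 1594/((-18*(16 + 5/4)²)) = 1594/((-18*(69/4)²)) = 1594/((-18*4761/16)) = 1594/(-42849/8) = 1594*(-8/42849) = -12752/42849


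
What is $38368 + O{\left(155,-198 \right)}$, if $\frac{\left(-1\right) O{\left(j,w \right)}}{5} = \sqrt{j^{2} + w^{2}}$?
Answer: $38368 - 5 \sqrt{63229} \approx 37111.0$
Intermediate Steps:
$O{\left(j,w \right)} = - 5 \sqrt{j^{2} + w^{2}}$
$38368 + O{\left(155,-198 \right)} = 38368 - 5 \sqrt{155^{2} + \left(-198\right)^{2}} = 38368 - 5 \sqrt{24025 + 39204} = 38368 - 5 \sqrt{63229}$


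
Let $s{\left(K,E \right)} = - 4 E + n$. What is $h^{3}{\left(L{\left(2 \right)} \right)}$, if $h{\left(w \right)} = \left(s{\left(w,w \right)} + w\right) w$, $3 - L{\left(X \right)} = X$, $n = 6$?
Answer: $27$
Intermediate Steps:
$L{\left(X \right)} = 3 - X$
$s{\left(K,E \right)} = 6 - 4 E$ ($s{\left(K,E \right)} = - 4 E + 6 = 6 - 4 E$)
$h{\left(w \right)} = w \left(6 - 3 w\right)$ ($h{\left(w \right)} = \left(\left(6 - 4 w\right) + w\right) w = \left(6 - 3 w\right) w = w \left(6 - 3 w\right)$)
$h^{3}{\left(L{\left(2 \right)} \right)} = \left(3 \left(3 - 2\right) \left(2 - \left(3 - 2\right)\right)\right)^{3} = \left(3 \cdot 1 \left(2 - 1\right)\right)^{3} = \left(3 \cdot 1 \cdot 1\right)^{3} = 3^{3} = 27$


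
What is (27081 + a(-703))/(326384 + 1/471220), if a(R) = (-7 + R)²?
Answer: 250303110820/153798668481 ≈ 1.6275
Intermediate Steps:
(27081 + a(-703))/(326384 + 1/471220) = (27081 + (-7 - 703)²)/(326384 + 1/471220) = (27081 + (-710)²)/(326384 + 1/471220) = (27081 + 504100)/(153798668481/471220) = 531181*(471220/153798668481) = 250303110820/153798668481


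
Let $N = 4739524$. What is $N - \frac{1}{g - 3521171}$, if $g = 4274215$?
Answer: $\frac{3569070111055}{753044} \approx 4.7395 \cdot 10^{6}$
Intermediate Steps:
$N - \frac{1}{g - 3521171} = 4739524 - \frac{1}{4274215 - 3521171} = 4739524 - \frac{1}{753044} = \frac{3569070111055}{753044}$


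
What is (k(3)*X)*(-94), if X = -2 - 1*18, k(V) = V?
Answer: 5640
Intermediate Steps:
X = -20 (X = -2 - 18 = -20)
(k(3)*X)*(-94) = (3*(-20))*(-94) = -60*(-94) = 5640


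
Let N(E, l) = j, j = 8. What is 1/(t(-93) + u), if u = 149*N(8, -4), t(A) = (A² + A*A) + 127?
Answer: 1/18617 ≈ 5.3714e-5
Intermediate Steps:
N(E, l) = 8
t(A) = 127 + 2*A² (t(A) = (A² + A²) + 127 = 2*A² + 127 = 127 + 2*A²)
u = 1192 (u = 149*8 = 1192)
1/(t(-93) + u) = 1/((127 + 2*(-93)²) + 1192) = 1/((127 + 2*8649) + 1192) = 1/((127 + 17298) + 1192) = 1/(17425 + 1192) = 1/18617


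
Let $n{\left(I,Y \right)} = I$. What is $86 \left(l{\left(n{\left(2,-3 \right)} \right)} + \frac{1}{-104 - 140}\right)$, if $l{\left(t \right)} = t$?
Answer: $\frac{20941}{122} \approx 171.65$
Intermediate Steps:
$86 \left(l{\left(n{\left(2,-3 \right)} \right)} + \frac{1}{-104 - 140}\right) = 86 \left(2 + \frac{1}{-104 - 140}\right) = 86 \left(2 + \frac{1}{-244}\right) = 86 \left(2 - \frac{1}{244}\right) = 86 \cdot \frac{487}{244} = \frac{20941}{122}$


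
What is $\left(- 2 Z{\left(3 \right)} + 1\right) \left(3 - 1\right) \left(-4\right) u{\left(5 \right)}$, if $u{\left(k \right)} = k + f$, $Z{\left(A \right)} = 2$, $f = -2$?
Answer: $72$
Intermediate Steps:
$u{\left(k \right)} = -2 + k$ ($u{\left(k \right)} = k - 2 = -2 + k$)
$\left(- 2 Z{\left(3 \right)} + 1\right) \left(3 - 1\right) \left(-4\right) u{\left(5 \right)} = \left(\left(-2\right) 2 + 1\right) \left(3 - 1\right) \left(-4\right) \left(-2 + 5\right) = \left(-4 + 1\right) 2 \left(-4\right) 3 = \left(-3\right) \left(-8\right) 3 = 24 \cdot 3 = 72$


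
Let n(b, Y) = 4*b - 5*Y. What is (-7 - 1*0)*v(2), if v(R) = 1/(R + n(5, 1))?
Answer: -7/17 ≈ -0.41176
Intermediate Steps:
n(b, Y) = -5*Y + 4*b
v(R) = 1/(15 + R) (v(R) = 1/(R + (-5*1 + 4*5)) = 1/(R + (-5 + 20)) = 1/(R + 15) = 1/(15 + R))
(-7 - 1*0)*v(2) = (-7 - 1*0)/(15 + 2) = (-7 + 0)/17 = -7*1/17 = -7/17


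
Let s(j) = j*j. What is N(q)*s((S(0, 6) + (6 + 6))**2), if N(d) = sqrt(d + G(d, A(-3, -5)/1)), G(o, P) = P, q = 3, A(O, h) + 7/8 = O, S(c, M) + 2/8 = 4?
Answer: 15752961*I*sqrt(14)/1024 ≈ 57561.0*I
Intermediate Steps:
S(c, M) = 15/4 (S(c, M) = -1/4 + 4 = 15/4)
A(O, h) = -7/8 + O
N(d) = sqrt(-31/8 + d) (N(d) = sqrt(d + (-7/8 - 3)/1) = sqrt(d - 31/8*1) = sqrt(d - 31/8) = sqrt(-31/8 + d))
s(j) = j**2
N(q)*s((S(0, 6) + (6 + 6))**2) = (sqrt(-62 + 16*3)/4)*((15/4 + (6 + 6))**2)**2 = (sqrt(-62 + 48)/4)*((15/4 + 12)**2)**2 = (sqrt(-14)/4)*((63/4)**2)**2 = ((I*sqrt(14))/4)*(3969/16)**2 = (I*sqrt(14)/4)*(15752961/256) = 15752961*I*sqrt(14)/1024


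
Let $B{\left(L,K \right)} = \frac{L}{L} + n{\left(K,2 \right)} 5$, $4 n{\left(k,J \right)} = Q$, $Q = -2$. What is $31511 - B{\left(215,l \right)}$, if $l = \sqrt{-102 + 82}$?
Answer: $\frac{63025}{2} \approx 31513.0$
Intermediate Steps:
$n{\left(k,J \right)} = - \frac{1}{2}$ ($n{\left(k,J \right)} = \frac{1}{4} \left(-2\right) = - \frac{1}{2}$)
$l = 2 i \sqrt{5}$ ($l = \sqrt{-20} = 2 i \sqrt{5} \approx 4.4721 i$)
$B{\left(L,K \right)} = - \frac{3}{2}$ ($B{\left(L,K \right)} = \frac{L}{L} - \frac{5}{2} = 1 - \frac{5}{2} = - \frac{3}{2}$)
$31511 - B{\left(215,l \right)} = 31511 - - \frac{3}{2} = 31511 + \frac{3}{2} = \frac{63025}{2}$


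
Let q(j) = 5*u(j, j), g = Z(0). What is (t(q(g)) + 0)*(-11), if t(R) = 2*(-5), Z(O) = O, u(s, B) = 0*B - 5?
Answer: 110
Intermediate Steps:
u(s, B) = -5 (u(s, B) = 0 - 5 = -5)
g = 0
q(j) = -25 (q(j) = 5*(-5) = -25)
t(R) = -10
(t(q(g)) + 0)*(-11) = (-10 + 0)*(-11) = -10*(-11) = 110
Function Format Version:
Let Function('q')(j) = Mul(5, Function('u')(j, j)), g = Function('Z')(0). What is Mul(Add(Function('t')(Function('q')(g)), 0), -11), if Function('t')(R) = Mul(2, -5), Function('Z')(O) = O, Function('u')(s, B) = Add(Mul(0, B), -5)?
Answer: 110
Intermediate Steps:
Function('u')(s, B) = -5 (Function('u')(s, B) = Add(0, -5) = -5)
g = 0
Function('q')(j) = -25 (Function('q')(j) = Mul(5, -5) = -25)
Function('t')(R) = -10
Mul(Add(Function('t')(Function('q')(g)), 0), -11) = Mul(Add(-10, 0), -11) = Mul(-10, -11) = 110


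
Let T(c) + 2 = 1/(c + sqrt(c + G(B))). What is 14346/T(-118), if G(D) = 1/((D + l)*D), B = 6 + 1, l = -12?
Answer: -1573392768/220271 + 14346*I*sqrt(1785)/220271 ≈ -7143.0 + 2.7516*I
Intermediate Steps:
B = 7
G(D) = 1/(D*(-12 + D)) (G(D) = 1/((D - 12)*D) = 1/((-12 + D)*D) = 1/(D*(-12 + D)))
T(c) = -2 + 1/(c + sqrt(-1/35 + c)) (T(c) = -2 + 1/(c + sqrt(c + 1/(7*(-12 + 7)))) = -2 + 1/(c + sqrt(c + (1/7)/(-5))) = -2 + 1/(c + sqrt(c + (1/7)*(-1/5))) = -2 + 1/(c + sqrt(c - 1/35)) = -2 + 1/(c + sqrt(-1/35 + c)))
14346/T(-118) = 14346/(((35 - 70*(-118) - 2*sqrt(-35 + 1225*(-118)))/(35*(-118) + sqrt(35)*sqrt(-1 + 35*(-118))))) = 14346/(((35 + 8260 - 2*sqrt(-35 - 144550))/(-4130 + sqrt(35)*sqrt(-1 - 4130)))) = 14346/(((35 + 8260 - 18*I*sqrt(1785))/(-4130 + sqrt(35)*sqrt(-4131)))) = 14346/(((35 + 8260 - 18*I*sqrt(1785))/(-4130 + sqrt(35)*(9*I*sqrt(51))))) = 14346/(((35 + 8260 - 18*I*sqrt(1785))/(-4130 + 9*I*sqrt(1785)))) = 14346/(((8295 - 18*I*sqrt(1785))/(-4130 + 9*I*sqrt(1785)))) = 14346*((-4130 + 9*I*sqrt(1785))/(8295 - 18*I*sqrt(1785))) = 14346*(-4130 + 9*I*sqrt(1785))/(8295 - 18*I*sqrt(1785))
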